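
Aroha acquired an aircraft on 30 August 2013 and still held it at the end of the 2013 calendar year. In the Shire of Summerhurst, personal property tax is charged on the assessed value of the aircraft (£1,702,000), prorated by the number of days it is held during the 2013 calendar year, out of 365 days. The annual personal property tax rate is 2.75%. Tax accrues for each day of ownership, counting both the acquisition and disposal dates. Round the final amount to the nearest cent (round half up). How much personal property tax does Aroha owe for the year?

Days held (30 August – 31 December 2013): 124 out of 365
Tax = £1,702,000 × 2.75% × 124/365 = £15,900.8767

£15,900.88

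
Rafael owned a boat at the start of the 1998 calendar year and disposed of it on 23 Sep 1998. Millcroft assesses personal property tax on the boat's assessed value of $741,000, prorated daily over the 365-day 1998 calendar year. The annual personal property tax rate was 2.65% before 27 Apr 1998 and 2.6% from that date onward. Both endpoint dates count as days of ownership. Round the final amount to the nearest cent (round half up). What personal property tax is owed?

1 Jan – 26 Apr 1998: 116 days at 2.65% → $741,000 × 2.65% × 116/365 = $6,240.6411
27 Apr – 23 Sep 1998: 150 days at 2.6% → $741,000 × 2.6% × 150/365 = $7,917.5342
Total = $14,158.1753

$14,158.18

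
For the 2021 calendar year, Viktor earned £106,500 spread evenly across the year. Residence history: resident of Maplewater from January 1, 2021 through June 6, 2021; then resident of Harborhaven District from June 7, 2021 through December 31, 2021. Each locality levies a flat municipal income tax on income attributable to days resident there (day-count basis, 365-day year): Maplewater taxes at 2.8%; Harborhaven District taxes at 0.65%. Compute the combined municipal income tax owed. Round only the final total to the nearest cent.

Maplewater, January 1 – June 6, 2021: 157 days → £106,500 × 2.8% × 157/365 = £1,282.6685
Harborhaven District, June 7 – December 31, 2021: 208 days → £106,500 × 0.65% × 208/365 = £394.4877
Total = £1,677.1562

£1,677.16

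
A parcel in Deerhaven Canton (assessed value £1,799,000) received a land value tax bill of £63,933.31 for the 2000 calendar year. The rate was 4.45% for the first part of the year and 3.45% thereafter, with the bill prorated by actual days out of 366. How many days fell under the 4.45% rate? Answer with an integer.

Let d = days at the first rate; then 366 − d days at the second rate.
£1,799,000 × [4.45%·d + 3.45%·(366−d)] / 366 = £63,933.31
Solving gives d = 38, so the new rate took effect on 8 February 2000.

38 days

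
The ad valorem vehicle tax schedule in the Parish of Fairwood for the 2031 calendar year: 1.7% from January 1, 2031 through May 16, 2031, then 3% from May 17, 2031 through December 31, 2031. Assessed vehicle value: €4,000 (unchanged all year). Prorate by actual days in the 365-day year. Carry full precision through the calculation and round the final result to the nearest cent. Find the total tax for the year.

January 1 – May 16, 2031: 136 days at 1.7% → €4,000 × 1.7% × 136/365 = €25.3370
May 17 – December 31, 2031: 229 days at 3% → €4,000 × 3% × 229/365 = €75.2877
Total = €100.6247

€100.62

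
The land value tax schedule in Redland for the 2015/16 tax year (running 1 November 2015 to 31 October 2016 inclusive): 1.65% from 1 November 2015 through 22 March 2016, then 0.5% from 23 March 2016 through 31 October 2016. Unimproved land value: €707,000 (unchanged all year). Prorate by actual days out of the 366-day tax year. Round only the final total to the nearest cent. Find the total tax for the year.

1 November 2015 – 22 March 2016: 143 days at 1.65% → €707,000 × 1.65% × 143/366 = €4,557.8320
23 March – 31 October 2016: 223 days at 0.5% → €707,000 × 0.5% × 223/366 = €2,153.8388
Total = €6,711.6708

€6,711.67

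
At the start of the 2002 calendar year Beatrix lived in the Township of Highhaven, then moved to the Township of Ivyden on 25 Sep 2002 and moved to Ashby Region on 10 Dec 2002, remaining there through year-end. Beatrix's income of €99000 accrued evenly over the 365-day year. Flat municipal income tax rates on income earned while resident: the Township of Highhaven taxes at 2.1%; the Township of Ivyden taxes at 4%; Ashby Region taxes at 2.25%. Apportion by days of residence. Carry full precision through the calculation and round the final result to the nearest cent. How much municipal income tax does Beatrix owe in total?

The Township of Highhaven, 1 Jan – 24 Sep 2002: 267 days → €99000 × 2.1% × 267/365 = €1520.8027
The Township of Ivyden, 25 Sep – 9 Dec 2002: 76 days → €99000 × 4% × 76/365 = €824.5479
Ashby Region, 10 Dec – 31 Dec 2002: 22 days → €99000 × 2.25% × 22/365 = €134.2603
Total = €2479.6110

€2479.61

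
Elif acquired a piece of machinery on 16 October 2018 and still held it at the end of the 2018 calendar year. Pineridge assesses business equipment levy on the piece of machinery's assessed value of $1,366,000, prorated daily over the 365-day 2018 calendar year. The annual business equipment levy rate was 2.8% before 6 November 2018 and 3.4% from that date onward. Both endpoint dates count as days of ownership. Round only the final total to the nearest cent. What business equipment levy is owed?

16 October – 5 November 2018: 21 days at 2.8% → $1,366,000 × 2.8% × 21/365 = $2,200.5699
6 November – 31 December 2018: 56 days at 3.4% → $1,366,000 × 3.4% × 56/365 = $7,125.6548
Total = $9,326.2247

$9,326.22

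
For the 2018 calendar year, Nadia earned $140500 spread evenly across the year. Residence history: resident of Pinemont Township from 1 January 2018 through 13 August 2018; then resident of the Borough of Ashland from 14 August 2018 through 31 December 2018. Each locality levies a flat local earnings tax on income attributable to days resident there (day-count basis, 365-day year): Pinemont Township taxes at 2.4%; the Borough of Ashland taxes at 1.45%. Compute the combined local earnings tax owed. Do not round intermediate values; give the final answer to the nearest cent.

$2860.04

Pinemont Township, 1 January – 13 August 2018: 225 days → $140500 × 2.4% × 225/365 = $2078.6301
The Borough of Ashland, 14 August – 31 December 2018: 140 days → $140500 × 1.45% × 140/365 = $781.4110
Total = $2860.0411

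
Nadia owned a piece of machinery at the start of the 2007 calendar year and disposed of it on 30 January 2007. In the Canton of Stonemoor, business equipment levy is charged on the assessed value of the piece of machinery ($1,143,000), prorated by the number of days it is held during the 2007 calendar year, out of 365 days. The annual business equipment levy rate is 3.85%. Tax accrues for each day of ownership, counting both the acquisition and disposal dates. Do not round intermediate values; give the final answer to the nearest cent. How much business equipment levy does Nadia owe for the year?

$3,616.89

Days held (1 January – 30 January 2007): 30 out of 365
Tax = $1,143,000 × 3.85% × 30/365 = $3,616.8904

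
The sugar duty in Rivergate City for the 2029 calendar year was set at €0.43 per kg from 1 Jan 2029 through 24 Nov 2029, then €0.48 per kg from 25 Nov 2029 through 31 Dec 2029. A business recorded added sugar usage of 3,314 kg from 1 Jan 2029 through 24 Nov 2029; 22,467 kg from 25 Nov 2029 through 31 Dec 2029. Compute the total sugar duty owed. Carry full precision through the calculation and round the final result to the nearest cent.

€12,209.18

1 Jan – 24 Nov 2029: 3,314 kg at €0.43/kg → €1,425.02
25 Nov – 31 Dec 2029: 22,467 kg at €0.48/kg → €10,784.16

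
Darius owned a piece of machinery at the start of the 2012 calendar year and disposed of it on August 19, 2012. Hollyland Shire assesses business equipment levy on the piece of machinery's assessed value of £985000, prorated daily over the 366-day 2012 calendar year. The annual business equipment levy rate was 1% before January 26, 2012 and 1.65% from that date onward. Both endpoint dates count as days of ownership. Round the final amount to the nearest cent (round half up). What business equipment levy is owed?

January 1 – January 25, 2012: 25 days at 1% → £985000 × 1% × 25/366 = £672.8142
January 26 – August 19, 2012: 207 days at 1.65% → £985000 × 1.65% × 207/366 = £9191.9877
Total = £9864.8019

£9864.80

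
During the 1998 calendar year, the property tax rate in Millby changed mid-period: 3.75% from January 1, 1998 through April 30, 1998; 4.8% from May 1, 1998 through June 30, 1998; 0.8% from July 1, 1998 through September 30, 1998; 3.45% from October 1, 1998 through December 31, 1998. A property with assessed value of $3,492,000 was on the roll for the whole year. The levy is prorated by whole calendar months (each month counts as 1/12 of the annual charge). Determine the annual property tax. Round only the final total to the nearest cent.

$108,688.50

January 1 – April 30, 1998: 4 months at 3.75% → $3,492,000 × 3.75% × 4/12 = $43,650.0000
May 1 – June 30, 1998: 2 months at 4.8% → $3,492,000 × 4.8% × 2/12 = $27,936.0000
July 1 – September 30, 1998: 3 months at 0.8% → $3,492,000 × 0.8% × 3/12 = $6,984.0000
October 1 – December 31, 1998: 3 months at 3.45% → $3,492,000 × 3.45% × 3/12 = $30,118.5000
Total = $108,688.5000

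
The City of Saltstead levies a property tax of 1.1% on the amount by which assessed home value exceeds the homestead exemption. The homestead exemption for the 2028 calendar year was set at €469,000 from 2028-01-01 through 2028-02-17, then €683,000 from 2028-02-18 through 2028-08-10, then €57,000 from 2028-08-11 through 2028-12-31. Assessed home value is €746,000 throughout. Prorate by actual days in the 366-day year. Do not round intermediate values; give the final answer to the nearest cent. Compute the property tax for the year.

€3,692.15

2028-01-01 to 2028-02-17: 48 days, exemption €469,000 → (€746,000 − €469,000) × 1.1% × 48/366 = €399.6066
2028-02-18 to 2028-08-10: 175 days, exemption €683,000 → (€746,000 − €683,000) × 1.1% × 175/366 = €331.3525
2028-08-11 to 2028-12-31: 143 days, exemption €57,000 → (€746,000 − €57,000) × 1.1% × 143/366 = €2,961.1940
Total = €3,692.1530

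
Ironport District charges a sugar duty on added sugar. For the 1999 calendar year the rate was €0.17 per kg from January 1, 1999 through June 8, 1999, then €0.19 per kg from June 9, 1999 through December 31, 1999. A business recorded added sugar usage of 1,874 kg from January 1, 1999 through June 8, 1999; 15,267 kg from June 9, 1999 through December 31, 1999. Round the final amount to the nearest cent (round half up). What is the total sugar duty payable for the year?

€3,219.31

January 1 – June 8, 1999: 1,874 kg at €0.17/kg → €318.58
June 9 – December 31, 1999: 15,267 kg at €0.19/kg → €2,900.73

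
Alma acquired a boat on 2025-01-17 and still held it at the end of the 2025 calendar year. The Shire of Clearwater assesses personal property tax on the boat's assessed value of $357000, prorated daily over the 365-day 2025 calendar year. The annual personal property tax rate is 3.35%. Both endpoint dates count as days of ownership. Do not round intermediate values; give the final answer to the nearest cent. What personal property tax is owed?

$11435.25

Days held (2025-01-17 to 2025-12-31): 349 out of 365
Tax = $357000 × 3.35% × 349/365 = $11435.2479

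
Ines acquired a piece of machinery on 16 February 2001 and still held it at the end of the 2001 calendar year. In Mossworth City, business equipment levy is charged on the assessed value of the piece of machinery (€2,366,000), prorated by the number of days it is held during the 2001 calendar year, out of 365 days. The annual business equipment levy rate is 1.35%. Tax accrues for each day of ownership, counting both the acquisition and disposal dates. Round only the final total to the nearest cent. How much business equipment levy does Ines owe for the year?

Days held (16 February – 31 December 2001): 319 out of 365
Tax = €2,366,000 × 1.35% × 319/365 = €27,915.5589

€27,915.56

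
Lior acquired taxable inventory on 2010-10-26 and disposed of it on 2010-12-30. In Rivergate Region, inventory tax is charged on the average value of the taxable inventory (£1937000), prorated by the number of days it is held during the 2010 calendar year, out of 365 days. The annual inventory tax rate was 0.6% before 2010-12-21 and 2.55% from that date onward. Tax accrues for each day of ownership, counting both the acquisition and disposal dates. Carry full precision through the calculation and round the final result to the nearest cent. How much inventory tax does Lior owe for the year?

2010-10-26 to 2010-12-20: 56 days at 0.6% → £1937000 × 0.6% × 56/365 = £1783.1014
2010-12-21 to 2010-12-30: 10 days at 2.55% → £1937000 × 2.55% × 10/365 = £1353.2466
Total = £3136.3479

£3136.35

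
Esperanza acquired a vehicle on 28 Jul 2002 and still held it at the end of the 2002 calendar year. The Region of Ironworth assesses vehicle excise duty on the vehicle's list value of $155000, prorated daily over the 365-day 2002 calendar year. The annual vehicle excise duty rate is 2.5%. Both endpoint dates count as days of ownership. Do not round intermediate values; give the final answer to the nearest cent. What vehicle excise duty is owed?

Days held (28 Jul – 31 Dec 2002): 157 out of 365
Tax = $155000 × 2.5% × 157/365 = $1666.7808

$1666.78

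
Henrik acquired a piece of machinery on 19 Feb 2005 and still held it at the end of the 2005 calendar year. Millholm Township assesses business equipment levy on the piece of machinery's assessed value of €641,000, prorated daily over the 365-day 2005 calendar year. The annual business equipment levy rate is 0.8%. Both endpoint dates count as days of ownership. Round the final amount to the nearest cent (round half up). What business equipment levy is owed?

Days held (19 Feb – 31 Dec 2005): 316 out of 365
Tax = €641,000 × 0.8% × 316/365 = €4,439.5836

€4,439.58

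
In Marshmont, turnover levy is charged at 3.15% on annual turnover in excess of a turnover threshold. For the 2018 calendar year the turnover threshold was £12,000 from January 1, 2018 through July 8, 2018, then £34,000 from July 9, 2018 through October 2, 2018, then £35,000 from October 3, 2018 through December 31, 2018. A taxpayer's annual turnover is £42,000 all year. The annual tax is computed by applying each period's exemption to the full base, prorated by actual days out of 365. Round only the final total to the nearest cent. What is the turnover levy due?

January 1 – July 8, 2018: 189 days, exemption £12,000 → (£42,000 − £12,000) × 3.15% × 189/365 = £489.3288
July 9 – October 2, 2018: 86 days, exemption £34,000 → (£42,000 − £34,000) × 3.15% × 86/365 = £59.3753
October 3 – December 31, 2018: 90 days, exemption £35,000 → (£42,000 − £35,000) × 3.15% × 90/365 = £54.3699
Total = £603.0740

£603.07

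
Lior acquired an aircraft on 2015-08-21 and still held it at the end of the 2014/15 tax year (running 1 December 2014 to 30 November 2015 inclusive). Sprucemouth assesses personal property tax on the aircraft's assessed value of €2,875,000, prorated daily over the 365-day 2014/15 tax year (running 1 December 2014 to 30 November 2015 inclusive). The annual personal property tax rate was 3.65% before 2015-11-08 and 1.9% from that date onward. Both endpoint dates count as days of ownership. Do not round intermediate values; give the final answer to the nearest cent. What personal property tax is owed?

€26,154.62

2015-08-21 to 2015-11-07: 79 days at 3.65% → €2,875,000 × 3.65% × 79/365 = €22,712.5000
2015-11-08 to 2015-11-30: 23 days at 1.9% → €2,875,000 × 1.9% × 23/365 = €3,442.1233
Total = €26,154.6233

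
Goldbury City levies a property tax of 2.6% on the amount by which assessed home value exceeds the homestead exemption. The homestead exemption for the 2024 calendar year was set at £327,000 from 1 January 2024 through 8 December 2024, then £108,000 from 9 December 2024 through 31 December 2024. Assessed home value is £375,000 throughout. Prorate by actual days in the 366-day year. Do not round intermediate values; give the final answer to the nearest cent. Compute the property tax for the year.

1 January – 8 December 2024: 343 days, exemption £327,000 → (£375,000 − £327,000) × 2.6% × 343/366 = £1,169.5738
9 December – 31 December 2024: 23 days, exemption £108,000 → (£375,000 − £108,000) × 2.6% × 23/366 = £436.2459
Total = £1,605.8197

£1,605.82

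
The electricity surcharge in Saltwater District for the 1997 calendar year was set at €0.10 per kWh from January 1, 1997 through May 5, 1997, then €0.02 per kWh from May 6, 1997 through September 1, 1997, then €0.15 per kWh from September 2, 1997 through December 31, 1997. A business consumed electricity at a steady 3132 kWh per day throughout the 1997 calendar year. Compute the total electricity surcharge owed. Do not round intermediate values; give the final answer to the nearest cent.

€103449.96

January 1 – May 5, 1997: 125 days × 3132 kWh/day = 391,500 kWh at €0.10/kWh → €39150.00
May 6 – September 1, 1997: 119 days × 3132 kWh/day = 372,708 kWh at €0.02/kWh → €7454.16
September 2 – December 31, 1997: 121 days × 3132 kWh/day = 378,972 kWh at €0.15/kWh → €56845.80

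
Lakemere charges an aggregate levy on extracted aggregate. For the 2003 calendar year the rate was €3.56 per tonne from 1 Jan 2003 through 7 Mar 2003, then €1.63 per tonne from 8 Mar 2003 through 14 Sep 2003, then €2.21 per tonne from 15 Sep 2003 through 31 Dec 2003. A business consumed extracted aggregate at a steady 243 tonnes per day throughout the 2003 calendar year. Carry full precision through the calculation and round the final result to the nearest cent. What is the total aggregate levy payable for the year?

1 Jan – 7 Mar 2003: 66 days × 243 tonnes/day = 16,038 tonnes at €3.56/tonne → €57,095.28
8 Mar – 14 Sep 2003: 191 days × 243 tonnes/day = 46,413 tonnes at €1.63/tonne → €75,653.19
15 Sep – 31 Dec 2003: 108 days × 243 tonnes/day = 26,244 tonnes at €2.21/tonne → €57,999.24

€190,747.71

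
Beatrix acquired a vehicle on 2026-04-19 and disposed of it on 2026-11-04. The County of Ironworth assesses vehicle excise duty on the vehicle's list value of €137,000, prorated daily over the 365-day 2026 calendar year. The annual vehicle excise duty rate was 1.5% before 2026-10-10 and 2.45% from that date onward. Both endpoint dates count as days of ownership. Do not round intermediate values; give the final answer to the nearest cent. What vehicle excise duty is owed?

€1,218.74

2026-04-19 to 2026-10-09: 174 days at 1.5% → €137,000 × 1.5% × 174/365 = €979.6438
2026-10-10 to 2026-11-04: 26 days at 2.45% → €137,000 × 2.45% × 26/365 = €239.0932
Total = €1,218.7370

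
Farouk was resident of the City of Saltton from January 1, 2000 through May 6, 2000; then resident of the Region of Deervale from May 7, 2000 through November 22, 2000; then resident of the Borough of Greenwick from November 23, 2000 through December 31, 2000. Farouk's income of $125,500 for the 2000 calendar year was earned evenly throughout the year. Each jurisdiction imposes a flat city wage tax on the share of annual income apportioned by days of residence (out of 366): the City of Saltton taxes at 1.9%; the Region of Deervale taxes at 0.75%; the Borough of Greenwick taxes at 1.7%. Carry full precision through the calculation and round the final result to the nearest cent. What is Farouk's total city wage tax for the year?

$1,569.09

The City of Saltton, January 1 – May 6, 2000: 127 days → $125,500 × 1.9% × 127/366 = $827.4085
The Region of Deervale, May 7 – November 22, 2000: 200 days → $125,500 × 0.75% × 200/366 = $514.3443
The Borough of Greenwick, November 23 – December 31, 2000: 39 days → $125,500 × 1.7% × 39/366 = $227.3402
Total = $1,569.0929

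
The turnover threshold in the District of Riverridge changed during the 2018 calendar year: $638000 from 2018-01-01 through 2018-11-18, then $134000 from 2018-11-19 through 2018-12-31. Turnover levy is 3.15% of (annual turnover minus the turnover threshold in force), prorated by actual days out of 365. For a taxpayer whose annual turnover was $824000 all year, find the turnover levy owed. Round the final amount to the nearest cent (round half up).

2018-01-01 to 2018-11-18: 322 days, exemption $638000 → ($824000 − $638000) × 3.15% × 322/365 = $5168.7616
2018-11-19 to 2018-12-31: 43 days, exemption $134000 → ($824000 − $134000) × 3.15% × 43/365 = $2560.5616
Total = $7729.3233

$7729.32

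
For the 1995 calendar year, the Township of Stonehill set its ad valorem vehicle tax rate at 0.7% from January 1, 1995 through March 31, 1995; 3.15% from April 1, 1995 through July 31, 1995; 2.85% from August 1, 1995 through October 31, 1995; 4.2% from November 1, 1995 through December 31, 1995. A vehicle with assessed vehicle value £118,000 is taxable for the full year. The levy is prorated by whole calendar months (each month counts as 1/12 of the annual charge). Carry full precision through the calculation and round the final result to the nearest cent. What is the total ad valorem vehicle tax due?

January 1 – March 31, 1995: 3 months at 0.7% → £118,000 × 0.7% × 3/12 = £206.5000
April 1 – July 31, 1995: 4 months at 3.15% → £118,000 × 3.15% × 4/12 = £1,239.0000
August 1 – October 31, 1995: 3 months at 2.85% → £118,000 × 2.85% × 3/12 = £840.7500
November 1 – December 31, 1995: 2 months at 4.2% → £118,000 × 4.2% × 2/12 = £826.0000
Total = £3,112.2500

£3,112.25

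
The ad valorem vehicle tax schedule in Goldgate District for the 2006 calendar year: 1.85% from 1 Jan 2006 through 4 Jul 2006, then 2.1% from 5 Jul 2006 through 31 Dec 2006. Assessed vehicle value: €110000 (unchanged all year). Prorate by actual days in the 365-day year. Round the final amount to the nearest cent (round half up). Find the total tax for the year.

1 Jan – 4 Jul 2006: 185 days at 1.85% → €110000 × 1.85% × 185/365 = €1031.4384
5 Jul – 31 Dec 2006: 180 days at 2.1% → €110000 × 2.1% × 180/365 = €1139.1781
Total = €2170.6164

€2170.62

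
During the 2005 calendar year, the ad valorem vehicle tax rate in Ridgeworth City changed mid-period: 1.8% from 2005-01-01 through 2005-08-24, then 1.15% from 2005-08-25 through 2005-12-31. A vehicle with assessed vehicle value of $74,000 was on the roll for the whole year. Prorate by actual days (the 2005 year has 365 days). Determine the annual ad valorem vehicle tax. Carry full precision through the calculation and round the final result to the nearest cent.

$1,162.00

2005-01-01 to 2005-08-24: 236 days at 1.8% → $74,000 × 1.8% × 236/365 = $861.2384
2005-08-25 to 2005-12-31: 129 days at 1.15% → $74,000 × 1.15% × 129/365 = $300.7644
Total = $1,162.0027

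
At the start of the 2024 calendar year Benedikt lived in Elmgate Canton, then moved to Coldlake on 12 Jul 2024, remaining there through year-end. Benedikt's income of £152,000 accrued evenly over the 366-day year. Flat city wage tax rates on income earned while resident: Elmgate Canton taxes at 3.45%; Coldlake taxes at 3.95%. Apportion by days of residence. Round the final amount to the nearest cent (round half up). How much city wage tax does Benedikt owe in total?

Elmgate Canton, 1 Jan – 11 Jul 2024: 193 days → £152,000 × 3.45% × 193/366 = £2,765.2787
Coldlake, 12 Jul – 31 Dec 2024: 173 days → £152,000 × 3.95% × 173/366 = £2,837.9563
Total = £5,603.2350

£5,603.23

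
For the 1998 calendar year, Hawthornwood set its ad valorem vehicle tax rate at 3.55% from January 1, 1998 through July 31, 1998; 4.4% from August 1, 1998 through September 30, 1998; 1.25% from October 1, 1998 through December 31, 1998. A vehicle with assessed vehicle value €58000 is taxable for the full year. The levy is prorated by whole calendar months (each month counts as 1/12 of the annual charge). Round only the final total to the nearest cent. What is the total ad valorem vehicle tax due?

€1807.67

January 1 – July 31, 1998: 7 months at 3.55% → €58000 × 3.55% × 7/12 = €1201.0833
August 1 – September 30, 1998: 2 months at 4.4% → €58000 × 4.4% × 2/12 = €425.3333
October 1 – December 31, 1998: 3 months at 1.25% → €58000 × 1.25% × 3/12 = €181.2500
Total = €1807.6667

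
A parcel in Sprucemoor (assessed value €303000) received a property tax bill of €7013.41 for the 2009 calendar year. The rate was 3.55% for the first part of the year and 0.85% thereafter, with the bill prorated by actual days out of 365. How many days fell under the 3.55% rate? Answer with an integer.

198 days

Let d = days at the first rate; then 365 − d days at the second rate.
€303000 × [3.55%·d + 0.85%·(365−d)] / 365 = €7013.41
Solving gives d = 198, so the new rate took effect on 18 Jul 2009.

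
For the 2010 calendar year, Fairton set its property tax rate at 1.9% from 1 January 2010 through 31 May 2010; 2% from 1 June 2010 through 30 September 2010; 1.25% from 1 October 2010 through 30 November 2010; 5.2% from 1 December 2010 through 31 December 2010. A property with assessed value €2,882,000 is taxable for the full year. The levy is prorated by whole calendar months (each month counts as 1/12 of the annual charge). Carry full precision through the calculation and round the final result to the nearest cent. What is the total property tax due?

€60,522.00

1 January – 31 May 2010: 5 months at 1.9% → €2,882,000 × 1.9% × 5/12 = €22,815.8333
1 June – 30 September 2010: 4 months at 2% → €2,882,000 × 2% × 4/12 = €19,213.3333
1 October – 30 November 2010: 2 months at 1.25% → €2,882,000 × 1.25% × 2/12 = €6,004.1667
1 December – 31 December 2010: 1 month at 5.2% → €2,882,000 × 5.2% × 1/12 = €12,488.6667
Total = €60,522.0000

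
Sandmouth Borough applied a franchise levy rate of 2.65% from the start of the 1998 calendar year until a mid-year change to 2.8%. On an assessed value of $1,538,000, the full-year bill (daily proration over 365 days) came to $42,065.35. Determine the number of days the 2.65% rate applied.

158 days

Let d = days at the first rate; then 365 − d days at the second rate.
$1,538,000 × [2.65%·d + 2.8%·(365−d)] / 365 = $42,065.35
Solving gives d = 158, so the new rate took effect on 8 June 1998.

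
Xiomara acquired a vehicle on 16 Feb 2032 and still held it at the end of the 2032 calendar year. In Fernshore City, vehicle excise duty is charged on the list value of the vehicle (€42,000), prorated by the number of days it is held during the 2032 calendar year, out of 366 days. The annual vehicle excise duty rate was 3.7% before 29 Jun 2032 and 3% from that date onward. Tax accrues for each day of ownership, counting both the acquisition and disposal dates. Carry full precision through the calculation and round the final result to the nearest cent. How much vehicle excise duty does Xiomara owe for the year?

€1,209.28

16 Feb – 28 Jun 2032: 134 days at 3.7% → €42,000 × 3.7% × 134/366 = €568.9508
29 Jun – 31 Dec 2032: 186 days at 3% → €42,000 × 3% × 186/366 = €640.3279
Total = €1,209.2787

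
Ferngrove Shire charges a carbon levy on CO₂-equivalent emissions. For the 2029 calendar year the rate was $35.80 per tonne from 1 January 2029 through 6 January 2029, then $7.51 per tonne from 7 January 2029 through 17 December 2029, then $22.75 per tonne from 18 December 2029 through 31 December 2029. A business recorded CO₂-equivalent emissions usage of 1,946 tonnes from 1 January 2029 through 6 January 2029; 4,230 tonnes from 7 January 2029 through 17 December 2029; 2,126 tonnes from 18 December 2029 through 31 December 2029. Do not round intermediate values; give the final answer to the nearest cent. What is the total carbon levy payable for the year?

1 January – 6 January 2029: 1,946 tonnes at $35.80/tonne → $69666.80
7 January – 17 December 2029: 4,230 tonnes at $7.51/tonne → $31767.30
18 December – 31 December 2029: 2,126 tonnes at $22.75/tonne → $48366.50

$149800.60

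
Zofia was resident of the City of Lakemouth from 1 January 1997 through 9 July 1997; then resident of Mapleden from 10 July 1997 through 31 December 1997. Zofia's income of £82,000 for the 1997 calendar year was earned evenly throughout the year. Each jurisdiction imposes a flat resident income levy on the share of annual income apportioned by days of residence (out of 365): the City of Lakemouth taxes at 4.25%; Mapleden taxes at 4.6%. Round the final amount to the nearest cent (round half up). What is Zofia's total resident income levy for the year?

£3,622.60

The City of Lakemouth, 1 January – 9 July 1997: 190 days → £82,000 × 4.25% × 190/365 = £1,814.1096
Mapleden, 10 July – 31 December 1997: 175 days → £82,000 × 4.6% × 175/365 = £1,808.4932
Total = £3,622.6027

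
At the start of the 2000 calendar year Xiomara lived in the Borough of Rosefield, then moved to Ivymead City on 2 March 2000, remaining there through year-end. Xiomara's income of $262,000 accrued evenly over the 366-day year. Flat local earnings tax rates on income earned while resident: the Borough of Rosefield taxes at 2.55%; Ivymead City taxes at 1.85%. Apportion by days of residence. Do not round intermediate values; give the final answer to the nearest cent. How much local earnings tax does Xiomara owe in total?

The Borough of Rosefield, 1 January – 1 March 2000: 61 days → $262,000 × 2.55% × 61/366 = $1,113.5000
Ivymead City, 2 March – 31 December 2000: 305 days → $262,000 × 1.85% × 305/366 = $4,039.1667
Total = $5,152.6667

$5,152.67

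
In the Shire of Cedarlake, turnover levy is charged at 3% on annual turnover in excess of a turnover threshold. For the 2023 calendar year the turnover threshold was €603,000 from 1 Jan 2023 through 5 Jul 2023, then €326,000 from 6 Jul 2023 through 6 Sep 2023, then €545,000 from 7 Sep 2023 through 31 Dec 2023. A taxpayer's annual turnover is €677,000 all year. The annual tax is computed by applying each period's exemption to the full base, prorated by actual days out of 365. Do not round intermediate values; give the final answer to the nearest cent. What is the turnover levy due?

1 Jan – 5 Jul 2023: 186 days, exemption €603,000 → (€677,000 − €603,000) × 3% × 186/365 = €1,131.2877
6 Jul – 6 Sep 2023: 63 days, exemption €326,000 → (€677,000 − €326,000) × 3% × 63/365 = €1,817.5068
7 Sep – 31 Dec 2023: 116 days, exemption €545,000 → (€677,000 − €545,000) × 3% × 116/365 = €1,258.5205
Total = €4,207.3151

€4,207.32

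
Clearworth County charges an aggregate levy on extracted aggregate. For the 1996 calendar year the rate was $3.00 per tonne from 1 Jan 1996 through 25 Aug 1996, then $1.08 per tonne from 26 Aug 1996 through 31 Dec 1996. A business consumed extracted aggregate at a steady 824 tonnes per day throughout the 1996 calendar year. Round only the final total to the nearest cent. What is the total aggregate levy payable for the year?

$702,245.76

1 Jan – 25 Aug 1996: 238 days × 824 tonnes/day = 196,112 tonnes at $3.00/tonne → $588,336.00
26 Aug – 31 Dec 1996: 128 days × 824 tonnes/day = 105,472 tonnes at $1.08/tonne → $113,909.76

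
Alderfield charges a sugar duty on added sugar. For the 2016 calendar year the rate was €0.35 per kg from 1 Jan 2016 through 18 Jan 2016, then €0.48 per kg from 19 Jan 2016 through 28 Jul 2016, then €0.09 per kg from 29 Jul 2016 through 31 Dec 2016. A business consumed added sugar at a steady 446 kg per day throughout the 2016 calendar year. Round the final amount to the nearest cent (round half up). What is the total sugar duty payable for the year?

1 Jan – 18 Jan 2016: 18 days × 446 kg/day = 8,028 kg at €0.35/kg → €2,809.80
19 Jan – 28 Jul 2016: 192 days × 446 kg/day = 85,632 kg at €0.48/kg → €41,103.36
29 Jul – 31 Dec 2016: 156 days × 446 kg/day = 69,576 kg at €0.09/kg → €6,261.84

€50,175.00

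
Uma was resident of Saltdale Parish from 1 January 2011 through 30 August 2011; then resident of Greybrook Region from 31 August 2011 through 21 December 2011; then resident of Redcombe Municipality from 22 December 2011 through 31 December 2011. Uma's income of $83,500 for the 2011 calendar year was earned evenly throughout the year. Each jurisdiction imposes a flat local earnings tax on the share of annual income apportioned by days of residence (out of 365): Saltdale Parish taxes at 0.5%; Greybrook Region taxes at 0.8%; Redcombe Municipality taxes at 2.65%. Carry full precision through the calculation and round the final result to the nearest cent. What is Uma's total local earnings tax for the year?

Saltdale Parish, 1 January – 30 August 2011: 242 days → $83,500 × 0.5% × 242/365 = $276.8082
Greybrook Region, 31 August – 21 December 2011: 113 days → $83,500 × 0.8% × 113/365 = $206.8055
Redcombe Municipality, 22 December – 31 December 2011: 10 days → $83,500 × 2.65% × 10/365 = $60.6233
Total = $544.2370

$544.24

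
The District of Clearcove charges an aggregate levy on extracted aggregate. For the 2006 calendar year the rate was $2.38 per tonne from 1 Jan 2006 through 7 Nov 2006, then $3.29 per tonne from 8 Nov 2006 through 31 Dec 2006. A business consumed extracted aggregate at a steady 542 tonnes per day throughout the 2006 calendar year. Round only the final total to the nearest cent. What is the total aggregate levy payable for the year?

$497,469.28

1 Jan – 7 Nov 2006: 311 days × 542 tonnes/day = 168,562 tonnes at $2.38/tonne → $401,177.56
8 Nov – 31 Dec 2006: 54 days × 542 tonnes/day = 29,268 tonnes at $3.29/tonne → $96,291.72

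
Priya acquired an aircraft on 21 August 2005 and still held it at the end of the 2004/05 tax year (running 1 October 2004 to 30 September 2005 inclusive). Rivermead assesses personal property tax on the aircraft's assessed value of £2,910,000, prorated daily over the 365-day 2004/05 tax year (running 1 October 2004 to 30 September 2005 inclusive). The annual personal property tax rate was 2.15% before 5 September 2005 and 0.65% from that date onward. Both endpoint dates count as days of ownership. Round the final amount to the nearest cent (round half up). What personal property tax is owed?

21 August – 4 September 2005: 15 days at 2.15% → £2,910,000 × 2.15% × 15/365 = £2,571.1644
5 September – 30 September 2005: 26 days at 0.65% → £2,910,000 × 0.65% × 26/365 = £1,347.3699
Total = £3,918.5342

£3,918.53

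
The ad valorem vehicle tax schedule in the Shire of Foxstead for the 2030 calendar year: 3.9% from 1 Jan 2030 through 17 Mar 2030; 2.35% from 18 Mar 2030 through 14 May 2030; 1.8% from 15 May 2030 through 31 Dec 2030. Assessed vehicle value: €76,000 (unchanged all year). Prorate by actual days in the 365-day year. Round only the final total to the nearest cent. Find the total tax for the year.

€1,766.74

1 Jan – 17 Mar 2030: 76 days at 3.9% → €76,000 × 3.9% × 76/365 = €617.1616
18 Mar – 14 May 2030: 58 days at 2.35% → €76,000 × 2.35% × 58/365 = €283.8027
15 May – 31 Dec 2030: 231 days at 1.8% → €76,000 × 1.8% × 231/365 = €865.7753
Total = €1,766.7397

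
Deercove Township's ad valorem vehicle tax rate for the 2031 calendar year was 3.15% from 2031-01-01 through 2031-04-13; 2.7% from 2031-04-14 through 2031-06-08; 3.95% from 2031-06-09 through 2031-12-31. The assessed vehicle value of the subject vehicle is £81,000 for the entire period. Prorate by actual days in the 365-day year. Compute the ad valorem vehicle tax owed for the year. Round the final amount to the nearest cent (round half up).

£2,861.30

2031-01-01 to 2031-04-13: 103 days at 3.15% → £81,000 × 3.15% × 103/365 = £720.0123
2031-04-14 to 2031-06-08: 56 days at 2.7% → £81,000 × 2.7% × 56/365 = £335.5397
2031-06-09 to 2031-12-31: 206 days at 3.95% → £81,000 × 3.95% × 206/365 = £1,805.7452
Total = £2,861.2973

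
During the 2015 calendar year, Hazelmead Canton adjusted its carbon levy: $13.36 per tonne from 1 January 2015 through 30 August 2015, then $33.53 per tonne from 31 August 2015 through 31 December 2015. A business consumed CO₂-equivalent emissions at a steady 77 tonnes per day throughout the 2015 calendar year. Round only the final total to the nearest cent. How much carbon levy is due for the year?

$566512.87

1 January – 30 August 2015: 242 days × 77 tonnes/day = 18,634 tonnes at $13.36/tonne → $248950.24
31 August – 31 December 2015: 123 days × 77 tonnes/day = 9,471 tonnes at $33.53/tonne → $317562.63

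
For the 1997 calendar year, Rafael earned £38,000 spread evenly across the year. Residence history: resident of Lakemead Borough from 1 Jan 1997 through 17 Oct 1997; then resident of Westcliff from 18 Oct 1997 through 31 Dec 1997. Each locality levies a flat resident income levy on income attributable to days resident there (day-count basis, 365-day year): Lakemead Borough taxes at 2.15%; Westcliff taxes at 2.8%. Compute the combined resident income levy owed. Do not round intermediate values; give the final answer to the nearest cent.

Lakemead Borough, 1 Jan – 17 Oct 1997: 290 days → £38,000 × 2.15% × 290/365 = £649.1233
Westcliff, 18 Oct – 31 Dec 1997: 75 days → £38,000 × 2.8% × 75/365 = £218.6301
Total = £867.7534

£867.75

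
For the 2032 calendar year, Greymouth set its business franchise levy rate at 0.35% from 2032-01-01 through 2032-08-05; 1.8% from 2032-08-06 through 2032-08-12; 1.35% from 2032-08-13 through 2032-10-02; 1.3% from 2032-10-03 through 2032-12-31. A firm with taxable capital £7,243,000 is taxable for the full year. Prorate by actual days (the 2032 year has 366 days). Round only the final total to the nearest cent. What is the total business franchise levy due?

£54,371.97

2032-01-01 to 2032-08-05: 218 days at 0.35% → £7,243,000 × 0.35% × 218/366 = £15,099.4781
2032-08-06 to 2032-08-12: 7 days at 1.8% → £7,243,000 × 1.8% × 7/366 = £2,493.4918
2032-08-13 to 2032-10-02: 51 days at 1.35% → £7,243,000 × 1.35% × 51/366 = £13,625.1516
2032-10-03 to 2032-12-31: 90 days at 1.3% → £7,243,000 × 1.3% × 90/366 = £23,153.8525
Total = £54,371.9740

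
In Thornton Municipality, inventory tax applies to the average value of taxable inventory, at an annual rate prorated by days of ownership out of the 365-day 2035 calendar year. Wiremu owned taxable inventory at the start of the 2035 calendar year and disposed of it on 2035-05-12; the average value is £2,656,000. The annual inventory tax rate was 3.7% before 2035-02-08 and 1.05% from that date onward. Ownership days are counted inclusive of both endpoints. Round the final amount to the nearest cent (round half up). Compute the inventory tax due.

£17,413.17

2035-01-01 to 2035-02-07: 38 days at 3.7% → £2,656,000 × 3.7% × 38/365 = £10,231.0575
2035-02-08 to 2035-05-12: 94 days at 1.05% → £2,656,000 × 1.05% × 94/365 = £7,182.1151
Total = £17,413.1726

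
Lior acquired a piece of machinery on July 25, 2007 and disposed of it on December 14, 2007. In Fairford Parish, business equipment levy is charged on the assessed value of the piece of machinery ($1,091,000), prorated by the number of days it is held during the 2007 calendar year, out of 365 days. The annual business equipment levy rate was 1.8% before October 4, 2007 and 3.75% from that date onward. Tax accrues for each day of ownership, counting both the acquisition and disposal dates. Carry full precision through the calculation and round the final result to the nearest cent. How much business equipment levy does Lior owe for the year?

$11,890.41

July 25 – October 3, 2007: 71 days at 1.8% → $1,091,000 × 1.8% × 71/365 = $3,819.9945
October 4 – December 14, 2007: 72 days at 3.75% → $1,091,000 × 3.75% × 72/365 = $8,070.4110
Total = $11,890.4055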